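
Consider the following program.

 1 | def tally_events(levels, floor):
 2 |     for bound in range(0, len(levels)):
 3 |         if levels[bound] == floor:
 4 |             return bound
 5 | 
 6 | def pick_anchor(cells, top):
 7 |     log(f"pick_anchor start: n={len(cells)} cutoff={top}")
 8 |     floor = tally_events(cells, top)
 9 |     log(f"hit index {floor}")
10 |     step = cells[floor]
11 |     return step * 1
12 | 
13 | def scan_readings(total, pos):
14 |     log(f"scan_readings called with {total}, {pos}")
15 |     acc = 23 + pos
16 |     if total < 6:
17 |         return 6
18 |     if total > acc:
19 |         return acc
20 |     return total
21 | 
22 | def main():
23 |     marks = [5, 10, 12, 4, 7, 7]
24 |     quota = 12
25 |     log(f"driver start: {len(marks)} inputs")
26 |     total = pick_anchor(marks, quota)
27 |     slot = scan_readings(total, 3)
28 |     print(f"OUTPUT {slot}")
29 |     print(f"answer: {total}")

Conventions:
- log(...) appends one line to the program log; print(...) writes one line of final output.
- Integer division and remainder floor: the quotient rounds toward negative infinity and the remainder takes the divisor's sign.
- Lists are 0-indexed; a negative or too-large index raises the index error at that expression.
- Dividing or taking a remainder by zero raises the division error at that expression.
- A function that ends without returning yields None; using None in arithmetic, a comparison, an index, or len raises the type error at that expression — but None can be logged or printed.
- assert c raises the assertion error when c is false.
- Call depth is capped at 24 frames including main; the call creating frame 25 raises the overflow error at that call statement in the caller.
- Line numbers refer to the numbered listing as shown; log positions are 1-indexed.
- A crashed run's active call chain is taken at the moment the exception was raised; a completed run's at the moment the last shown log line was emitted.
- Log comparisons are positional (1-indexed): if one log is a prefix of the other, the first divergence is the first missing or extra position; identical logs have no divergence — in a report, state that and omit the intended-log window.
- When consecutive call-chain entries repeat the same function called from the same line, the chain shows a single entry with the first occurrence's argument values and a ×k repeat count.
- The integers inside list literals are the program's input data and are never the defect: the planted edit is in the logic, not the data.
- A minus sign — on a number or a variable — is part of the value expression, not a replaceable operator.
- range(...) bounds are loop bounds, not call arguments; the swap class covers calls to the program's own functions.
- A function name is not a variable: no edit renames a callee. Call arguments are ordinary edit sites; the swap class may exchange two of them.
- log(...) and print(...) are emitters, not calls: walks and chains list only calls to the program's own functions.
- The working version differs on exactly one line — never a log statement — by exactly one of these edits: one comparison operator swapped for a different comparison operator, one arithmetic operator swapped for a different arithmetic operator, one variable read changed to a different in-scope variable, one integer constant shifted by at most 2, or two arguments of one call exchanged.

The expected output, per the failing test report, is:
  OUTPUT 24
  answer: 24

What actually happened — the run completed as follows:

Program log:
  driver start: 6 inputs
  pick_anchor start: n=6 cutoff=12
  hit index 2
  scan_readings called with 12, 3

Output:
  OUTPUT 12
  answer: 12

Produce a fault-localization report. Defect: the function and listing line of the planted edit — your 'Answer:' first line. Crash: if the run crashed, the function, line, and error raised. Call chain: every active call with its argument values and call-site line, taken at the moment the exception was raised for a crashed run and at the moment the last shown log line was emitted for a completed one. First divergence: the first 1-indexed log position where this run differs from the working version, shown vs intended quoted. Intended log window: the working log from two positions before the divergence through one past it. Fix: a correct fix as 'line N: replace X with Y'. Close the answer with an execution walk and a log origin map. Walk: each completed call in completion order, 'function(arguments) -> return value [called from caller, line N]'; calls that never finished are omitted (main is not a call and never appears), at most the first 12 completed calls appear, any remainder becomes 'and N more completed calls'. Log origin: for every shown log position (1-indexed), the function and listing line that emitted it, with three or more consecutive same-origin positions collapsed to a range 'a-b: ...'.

Answer: the defect is in pick_anchor at line 11.
Key observation: Log line 4 is where behavior first shows: 'scan_readings called with 12, 3' appears instead of 'scan_readings called with 24, 3'.
Call chain: main -> scan_readings(12, 3) (called at line 27).
First divergence: position 4; shown 'scan_readings called with 12, 3' vs intended 'scan_readings called with 24, 3'.
Intended log window:
  2: pick_anchor start: n=6 cutoff=12
  3: hit index 2
  4: scan_readings called with 24, 3
Execution walk:
  tally_events([5, 10, 12, 4, 7, 7], 12) -> 2  [called from pick_anchor, line 8]
  pick_anchor([5, 10, 12, 4, 7, 7], 12) -> 12  [called from main, line 26]
  scan_readings(12, 3) -> 12  [called from main, line 27]
Origin of each log line:
  1 — main, line 25
  2 — pick_anchor, line 7
  3 — pick_anchor, line 9
  4 — scan_readings, line 14
A correct fix: line 11: replace `1` with `2`.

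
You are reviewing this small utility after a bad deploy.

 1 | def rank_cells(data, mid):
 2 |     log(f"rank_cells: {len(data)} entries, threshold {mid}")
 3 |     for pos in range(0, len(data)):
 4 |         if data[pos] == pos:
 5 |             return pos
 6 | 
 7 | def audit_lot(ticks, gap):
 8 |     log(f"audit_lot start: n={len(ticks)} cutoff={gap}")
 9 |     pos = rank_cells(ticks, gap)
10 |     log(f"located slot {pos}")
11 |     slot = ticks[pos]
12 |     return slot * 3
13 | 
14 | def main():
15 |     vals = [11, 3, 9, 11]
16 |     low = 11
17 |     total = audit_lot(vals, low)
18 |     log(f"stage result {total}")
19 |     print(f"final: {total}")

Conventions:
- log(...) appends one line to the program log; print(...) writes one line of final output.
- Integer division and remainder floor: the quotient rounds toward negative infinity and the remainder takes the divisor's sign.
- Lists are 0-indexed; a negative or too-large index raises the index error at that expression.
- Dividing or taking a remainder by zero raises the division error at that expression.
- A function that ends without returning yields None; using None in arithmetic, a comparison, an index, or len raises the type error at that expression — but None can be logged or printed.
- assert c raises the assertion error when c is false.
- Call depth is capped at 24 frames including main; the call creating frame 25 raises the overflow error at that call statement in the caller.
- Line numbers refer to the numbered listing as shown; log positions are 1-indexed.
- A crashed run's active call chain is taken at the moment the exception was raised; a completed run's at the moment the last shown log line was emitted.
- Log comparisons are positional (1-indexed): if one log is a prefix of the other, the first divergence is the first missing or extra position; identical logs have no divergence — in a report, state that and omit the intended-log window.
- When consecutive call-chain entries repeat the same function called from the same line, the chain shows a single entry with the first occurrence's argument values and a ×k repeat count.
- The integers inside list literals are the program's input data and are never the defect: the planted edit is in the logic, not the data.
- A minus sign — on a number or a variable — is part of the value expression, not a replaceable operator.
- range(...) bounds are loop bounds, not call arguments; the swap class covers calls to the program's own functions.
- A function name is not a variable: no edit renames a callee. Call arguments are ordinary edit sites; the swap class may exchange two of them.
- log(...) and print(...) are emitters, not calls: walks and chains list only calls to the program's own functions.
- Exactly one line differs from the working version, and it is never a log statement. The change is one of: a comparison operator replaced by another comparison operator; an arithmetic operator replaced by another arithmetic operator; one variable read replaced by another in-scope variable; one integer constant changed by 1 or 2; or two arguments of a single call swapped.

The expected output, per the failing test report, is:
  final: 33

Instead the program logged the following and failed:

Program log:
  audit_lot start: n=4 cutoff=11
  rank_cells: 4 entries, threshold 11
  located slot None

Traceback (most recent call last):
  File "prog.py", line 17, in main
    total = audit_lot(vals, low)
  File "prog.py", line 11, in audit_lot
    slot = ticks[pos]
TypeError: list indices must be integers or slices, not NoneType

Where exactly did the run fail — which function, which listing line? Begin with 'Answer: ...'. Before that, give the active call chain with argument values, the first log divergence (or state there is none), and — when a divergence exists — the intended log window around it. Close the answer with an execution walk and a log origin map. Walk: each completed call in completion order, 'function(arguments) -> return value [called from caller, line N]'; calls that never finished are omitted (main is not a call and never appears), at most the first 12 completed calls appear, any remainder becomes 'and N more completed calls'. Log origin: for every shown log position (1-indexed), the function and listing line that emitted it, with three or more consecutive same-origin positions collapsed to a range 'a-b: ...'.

Answer: the error was raised in audit_lot, line 11.
Key observation: Position 3 is the first bad log line: 'located slot None' should read 'located slot 0'.
Call chain: main -> audit_lot([11, 3, 9, 11], 11) (called at line 17).
First divergence: position 3 — shown 'located slot None', intended 'located slot 0'.
Intended log window:
  1: audit_lot start: n=4 cutoff=11
  2: rank_cells: 4 entries, threshold 11
  3: located slot 0
  4: stage result 33
Execution walk:
  rank_cells([11, 3, 9, 11], 11) -> None  [called from audit_lot, line 9]
Log origin:
  1: logged in audit_lot at line 8
  2: logged in rank_cells at line 2
  3: logged in audit_lot at line 10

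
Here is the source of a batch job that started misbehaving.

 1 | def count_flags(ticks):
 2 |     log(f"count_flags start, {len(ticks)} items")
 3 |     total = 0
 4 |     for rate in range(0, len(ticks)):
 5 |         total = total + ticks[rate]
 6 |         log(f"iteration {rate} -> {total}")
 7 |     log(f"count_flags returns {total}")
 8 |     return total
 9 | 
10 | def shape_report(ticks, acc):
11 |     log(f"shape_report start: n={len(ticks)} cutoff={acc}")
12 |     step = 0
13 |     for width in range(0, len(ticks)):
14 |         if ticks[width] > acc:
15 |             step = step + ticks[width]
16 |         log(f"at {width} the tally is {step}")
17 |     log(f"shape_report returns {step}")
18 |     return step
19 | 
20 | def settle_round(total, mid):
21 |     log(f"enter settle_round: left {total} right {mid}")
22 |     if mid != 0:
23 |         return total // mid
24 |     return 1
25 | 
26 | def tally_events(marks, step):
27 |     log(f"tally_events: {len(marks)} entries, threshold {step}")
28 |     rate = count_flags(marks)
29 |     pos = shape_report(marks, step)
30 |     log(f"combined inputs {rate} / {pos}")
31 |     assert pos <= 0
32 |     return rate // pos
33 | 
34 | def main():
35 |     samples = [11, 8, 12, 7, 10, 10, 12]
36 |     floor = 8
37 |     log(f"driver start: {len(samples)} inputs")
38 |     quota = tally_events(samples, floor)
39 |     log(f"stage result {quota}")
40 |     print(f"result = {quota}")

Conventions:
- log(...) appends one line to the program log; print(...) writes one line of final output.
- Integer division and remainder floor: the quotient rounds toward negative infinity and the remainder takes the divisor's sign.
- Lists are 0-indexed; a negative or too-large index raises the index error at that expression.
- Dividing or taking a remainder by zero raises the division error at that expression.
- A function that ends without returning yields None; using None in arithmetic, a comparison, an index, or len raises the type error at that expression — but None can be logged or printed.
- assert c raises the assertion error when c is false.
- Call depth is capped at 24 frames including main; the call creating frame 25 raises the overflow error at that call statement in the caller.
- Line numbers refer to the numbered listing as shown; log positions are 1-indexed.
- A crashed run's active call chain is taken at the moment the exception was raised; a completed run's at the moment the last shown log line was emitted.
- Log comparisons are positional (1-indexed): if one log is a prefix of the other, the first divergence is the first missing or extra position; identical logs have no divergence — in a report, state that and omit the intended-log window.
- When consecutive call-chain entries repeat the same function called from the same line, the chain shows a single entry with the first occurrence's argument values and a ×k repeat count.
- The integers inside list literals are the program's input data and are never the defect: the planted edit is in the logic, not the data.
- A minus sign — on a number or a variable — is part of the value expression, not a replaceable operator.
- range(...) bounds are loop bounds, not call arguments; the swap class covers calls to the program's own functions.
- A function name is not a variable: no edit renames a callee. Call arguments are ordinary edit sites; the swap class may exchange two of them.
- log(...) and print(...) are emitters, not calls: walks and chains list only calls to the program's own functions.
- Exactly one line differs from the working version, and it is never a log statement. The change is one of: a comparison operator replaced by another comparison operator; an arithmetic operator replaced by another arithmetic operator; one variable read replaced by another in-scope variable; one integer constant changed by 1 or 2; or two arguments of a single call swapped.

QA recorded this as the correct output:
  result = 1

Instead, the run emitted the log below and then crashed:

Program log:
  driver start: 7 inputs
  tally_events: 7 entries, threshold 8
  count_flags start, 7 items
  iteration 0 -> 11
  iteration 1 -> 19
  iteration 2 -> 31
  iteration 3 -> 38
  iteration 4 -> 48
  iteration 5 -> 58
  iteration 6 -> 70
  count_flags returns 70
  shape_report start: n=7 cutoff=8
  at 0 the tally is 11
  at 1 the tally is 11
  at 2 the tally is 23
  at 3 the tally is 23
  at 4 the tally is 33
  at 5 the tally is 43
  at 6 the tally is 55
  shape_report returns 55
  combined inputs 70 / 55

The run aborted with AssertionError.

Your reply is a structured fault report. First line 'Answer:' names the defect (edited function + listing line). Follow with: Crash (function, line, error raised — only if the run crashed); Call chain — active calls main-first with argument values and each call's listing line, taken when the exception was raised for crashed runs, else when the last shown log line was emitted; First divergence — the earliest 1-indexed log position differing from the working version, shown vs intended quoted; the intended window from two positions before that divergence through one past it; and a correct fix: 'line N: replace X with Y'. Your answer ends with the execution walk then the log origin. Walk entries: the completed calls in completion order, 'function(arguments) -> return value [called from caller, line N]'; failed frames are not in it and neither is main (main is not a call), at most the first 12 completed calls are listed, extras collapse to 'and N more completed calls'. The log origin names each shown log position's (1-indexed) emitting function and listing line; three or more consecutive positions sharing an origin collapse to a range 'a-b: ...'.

Answer: the defect is in tally_events at line 31.
Core observation: The faulty run's log stops after 21 lines; the working version's next line would be 'stage result 1'.
Crash: tally_events, line 31, AssertionError.
Call chain: main -> tally_events([11, 8, 12, 7, 10, 10, 12], 8) (called at line 38).
First divergence: position 22; the shown log stops at 21 lines while the working version next logs 'stage result 1'.
Intended log window:
  20: shape_report returns 55
  21: combined inputs 70 / 55
  22: stage result 1
Execution walk:
  count_flags([11, 8, 12, 7, 10, 10, 12]) -> 70  [called from tally_events, line 28]
  shape_report([11, 8, 12, 7, 10, 10, 12], 8) -> 55  [called from tally_events, line 29]
Origin of each log line:
  1: emitted by main (line 37)
  2: emitted by tally_events (line 27)
  3: emitted by count_flags (line 2)
  4-10: emitted by count_flags (line 6)
  11: emitted by count_flags (line 7)
  12: emitted by shape_report (line 11)
  13-19: emitted by shape_report (line 16)
  20: emitted by shape_report (line 17)
  21: emitted by tally_events (line 30)
A correct fix: line 31: replace `<=` with `>`.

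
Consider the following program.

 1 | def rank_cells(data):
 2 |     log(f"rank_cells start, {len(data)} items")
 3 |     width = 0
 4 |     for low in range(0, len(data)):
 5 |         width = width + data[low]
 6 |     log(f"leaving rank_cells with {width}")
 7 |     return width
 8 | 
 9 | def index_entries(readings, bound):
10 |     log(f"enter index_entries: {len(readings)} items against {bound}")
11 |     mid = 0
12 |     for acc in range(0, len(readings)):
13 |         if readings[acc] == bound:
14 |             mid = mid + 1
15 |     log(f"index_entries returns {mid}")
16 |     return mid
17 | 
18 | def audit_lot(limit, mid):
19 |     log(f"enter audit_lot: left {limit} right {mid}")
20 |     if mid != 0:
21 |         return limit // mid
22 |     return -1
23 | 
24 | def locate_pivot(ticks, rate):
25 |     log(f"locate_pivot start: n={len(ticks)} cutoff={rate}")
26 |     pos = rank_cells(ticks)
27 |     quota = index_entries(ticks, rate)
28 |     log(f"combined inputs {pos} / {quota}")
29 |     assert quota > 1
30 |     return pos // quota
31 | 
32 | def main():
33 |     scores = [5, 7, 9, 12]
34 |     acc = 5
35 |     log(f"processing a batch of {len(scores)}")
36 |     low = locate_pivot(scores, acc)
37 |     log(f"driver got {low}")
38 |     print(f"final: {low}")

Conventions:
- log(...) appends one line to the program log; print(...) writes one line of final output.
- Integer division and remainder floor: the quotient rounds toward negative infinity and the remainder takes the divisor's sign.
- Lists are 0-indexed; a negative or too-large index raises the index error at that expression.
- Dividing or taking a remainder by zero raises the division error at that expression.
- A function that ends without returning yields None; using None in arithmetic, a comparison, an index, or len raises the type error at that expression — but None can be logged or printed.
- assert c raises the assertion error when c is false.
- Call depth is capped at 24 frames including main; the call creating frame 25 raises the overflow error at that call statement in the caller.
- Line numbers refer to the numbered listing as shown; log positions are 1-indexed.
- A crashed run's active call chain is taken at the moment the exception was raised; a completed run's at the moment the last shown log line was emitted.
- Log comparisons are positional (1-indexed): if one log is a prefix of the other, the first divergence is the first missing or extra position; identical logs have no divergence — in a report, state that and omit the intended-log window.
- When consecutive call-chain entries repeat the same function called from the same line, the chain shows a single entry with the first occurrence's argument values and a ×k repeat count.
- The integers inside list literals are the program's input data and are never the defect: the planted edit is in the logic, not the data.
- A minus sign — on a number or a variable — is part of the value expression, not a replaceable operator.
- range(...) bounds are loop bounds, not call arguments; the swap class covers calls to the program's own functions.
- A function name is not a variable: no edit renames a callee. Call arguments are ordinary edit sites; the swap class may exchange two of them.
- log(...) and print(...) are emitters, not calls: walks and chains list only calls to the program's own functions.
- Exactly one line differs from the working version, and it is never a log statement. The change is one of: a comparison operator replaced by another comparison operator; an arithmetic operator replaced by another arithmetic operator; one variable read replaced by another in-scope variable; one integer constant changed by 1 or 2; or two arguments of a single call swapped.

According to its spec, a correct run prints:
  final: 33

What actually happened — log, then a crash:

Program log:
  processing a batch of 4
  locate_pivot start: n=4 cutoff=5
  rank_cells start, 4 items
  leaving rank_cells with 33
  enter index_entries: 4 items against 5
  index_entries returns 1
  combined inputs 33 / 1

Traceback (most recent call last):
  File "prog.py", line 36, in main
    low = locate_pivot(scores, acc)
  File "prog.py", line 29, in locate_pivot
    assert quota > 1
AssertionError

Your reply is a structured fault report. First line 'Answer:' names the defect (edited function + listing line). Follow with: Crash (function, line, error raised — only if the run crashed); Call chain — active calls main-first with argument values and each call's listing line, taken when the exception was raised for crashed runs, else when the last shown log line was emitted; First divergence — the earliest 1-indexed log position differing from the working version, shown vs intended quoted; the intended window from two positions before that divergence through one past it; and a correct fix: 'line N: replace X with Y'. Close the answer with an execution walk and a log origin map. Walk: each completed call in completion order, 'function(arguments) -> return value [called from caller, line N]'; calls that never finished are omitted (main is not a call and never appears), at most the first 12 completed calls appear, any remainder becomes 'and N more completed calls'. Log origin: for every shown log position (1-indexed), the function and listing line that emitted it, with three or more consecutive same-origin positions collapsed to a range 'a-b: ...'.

Answer: the defect is in locate_pivot at line 29.
Key fact: A complete run would log 'driver got 33' next, but this one stopped at 7 lines.
Crash: locate_pivot, line 29, AssertionError.
Call chain: main -> locate_pivot([5, 7, 9, 12], 5) (called at line 36).
First divergence: position 8 — the faulty run's log ends after 7 lines; the working version continues with 'driver got 33'.
Intended log window:
  6: index_entries returns 1
  7: combined inputs 33 / 1
  8: driver got 33
Execution walk:
  rank_cells([5, 7, 9, 12]) -> 33  [called from locate_pivot, line 26]
  index_entries([5, 7, 9, 12], 5) -> 1  [called from locate_pivot, line 27]
Log line origins:
  1 — main, line 35
  2 — locate_pivot, line 25
  3 — rank_cells, line 2
  4 — rank_cells, line 6
  5 — index_entries, line 10
  6 — index_entries, line 15
  7 — locate_pivot, line 28
A correct fix: line 29: replace `1` with `0`.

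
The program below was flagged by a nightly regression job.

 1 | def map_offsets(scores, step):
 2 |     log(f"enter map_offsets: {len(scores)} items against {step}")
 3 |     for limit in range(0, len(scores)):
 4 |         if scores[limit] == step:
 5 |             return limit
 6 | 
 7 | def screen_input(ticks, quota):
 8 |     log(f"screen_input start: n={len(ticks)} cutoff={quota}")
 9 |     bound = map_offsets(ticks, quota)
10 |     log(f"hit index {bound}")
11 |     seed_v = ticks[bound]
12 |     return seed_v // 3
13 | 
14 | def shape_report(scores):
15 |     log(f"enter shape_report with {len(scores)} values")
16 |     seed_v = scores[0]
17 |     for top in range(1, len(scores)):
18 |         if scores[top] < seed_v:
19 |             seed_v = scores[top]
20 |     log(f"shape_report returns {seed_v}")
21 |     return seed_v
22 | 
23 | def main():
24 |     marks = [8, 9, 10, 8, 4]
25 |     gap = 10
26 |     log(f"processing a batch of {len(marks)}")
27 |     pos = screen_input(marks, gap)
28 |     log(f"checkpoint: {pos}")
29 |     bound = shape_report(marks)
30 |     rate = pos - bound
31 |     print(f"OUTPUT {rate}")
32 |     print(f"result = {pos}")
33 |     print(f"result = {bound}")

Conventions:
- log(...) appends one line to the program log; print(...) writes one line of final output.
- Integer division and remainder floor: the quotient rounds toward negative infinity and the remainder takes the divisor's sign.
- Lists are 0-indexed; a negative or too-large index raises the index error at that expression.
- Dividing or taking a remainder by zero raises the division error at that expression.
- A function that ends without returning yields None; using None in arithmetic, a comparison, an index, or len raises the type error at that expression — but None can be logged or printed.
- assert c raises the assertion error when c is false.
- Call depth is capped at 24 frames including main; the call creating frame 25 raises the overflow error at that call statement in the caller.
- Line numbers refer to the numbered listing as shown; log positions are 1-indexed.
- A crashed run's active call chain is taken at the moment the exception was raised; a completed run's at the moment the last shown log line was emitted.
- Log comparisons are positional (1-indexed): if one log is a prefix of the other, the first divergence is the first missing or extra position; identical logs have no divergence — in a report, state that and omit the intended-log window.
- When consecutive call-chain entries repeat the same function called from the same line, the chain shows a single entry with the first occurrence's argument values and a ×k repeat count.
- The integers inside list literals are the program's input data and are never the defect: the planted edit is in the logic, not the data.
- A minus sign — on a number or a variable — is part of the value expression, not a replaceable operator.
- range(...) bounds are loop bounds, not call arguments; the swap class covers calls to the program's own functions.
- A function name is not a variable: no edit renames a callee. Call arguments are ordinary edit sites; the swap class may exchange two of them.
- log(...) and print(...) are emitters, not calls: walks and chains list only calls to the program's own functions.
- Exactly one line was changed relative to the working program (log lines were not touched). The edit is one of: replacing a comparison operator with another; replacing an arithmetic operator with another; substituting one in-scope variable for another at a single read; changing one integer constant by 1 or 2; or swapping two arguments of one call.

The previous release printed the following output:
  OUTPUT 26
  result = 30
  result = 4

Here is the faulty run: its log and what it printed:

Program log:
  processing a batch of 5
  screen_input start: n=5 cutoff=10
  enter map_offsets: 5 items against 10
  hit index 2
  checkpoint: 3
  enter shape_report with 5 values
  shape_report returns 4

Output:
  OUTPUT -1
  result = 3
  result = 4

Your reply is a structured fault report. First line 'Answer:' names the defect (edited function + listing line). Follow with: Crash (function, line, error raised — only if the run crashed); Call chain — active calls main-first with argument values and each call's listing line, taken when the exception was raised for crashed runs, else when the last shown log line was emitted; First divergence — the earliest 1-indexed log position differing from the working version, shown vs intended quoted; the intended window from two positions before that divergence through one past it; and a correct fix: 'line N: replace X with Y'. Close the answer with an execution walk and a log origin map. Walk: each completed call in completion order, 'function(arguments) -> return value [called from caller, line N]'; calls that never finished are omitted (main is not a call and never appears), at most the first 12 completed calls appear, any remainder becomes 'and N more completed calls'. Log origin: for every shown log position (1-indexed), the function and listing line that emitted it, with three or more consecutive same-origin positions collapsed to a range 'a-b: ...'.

Answer: the defect is in screen_input at line 12.
Key fact: At log position 5 the runs split — shown 'checkpoint: 3', but the working version logs 'checkpoint: 30'.
Call chain: main -> shape_report([8, 9, 10, 8, 4]) (called at line 29).
First divergence: position 5 — the shown line 'checkpoint: 3' should read 'checkpoint: 30'.
Intended log window:
  3: enter map_offsets: 5 items against 10
  4: hit index 2
  5: checkpoint: 30
  6: enter shape_report with 5 values
Execution walk:
  map_offsets([8, 9, 10, 8, 4], 10) -> 2  [called from screen_input, line 9]
  screen_input([8, 9, 10, 8, 4], 10) -> 3  [called from main, line 27]
  shape_report([8, 9, 10, 8, 4]) -> 4  [called from main, line 29]
Log origins:
  1 — main, line 26
  2 — screen_input, line 8
  3 — map_offsets, line 2
  4 — screen_input, line 10
  5 — main, line 28
  6 — shape_report, line 15
  7 — shape_report, line 20
A correct fix: line 12: replace `//` with `*`.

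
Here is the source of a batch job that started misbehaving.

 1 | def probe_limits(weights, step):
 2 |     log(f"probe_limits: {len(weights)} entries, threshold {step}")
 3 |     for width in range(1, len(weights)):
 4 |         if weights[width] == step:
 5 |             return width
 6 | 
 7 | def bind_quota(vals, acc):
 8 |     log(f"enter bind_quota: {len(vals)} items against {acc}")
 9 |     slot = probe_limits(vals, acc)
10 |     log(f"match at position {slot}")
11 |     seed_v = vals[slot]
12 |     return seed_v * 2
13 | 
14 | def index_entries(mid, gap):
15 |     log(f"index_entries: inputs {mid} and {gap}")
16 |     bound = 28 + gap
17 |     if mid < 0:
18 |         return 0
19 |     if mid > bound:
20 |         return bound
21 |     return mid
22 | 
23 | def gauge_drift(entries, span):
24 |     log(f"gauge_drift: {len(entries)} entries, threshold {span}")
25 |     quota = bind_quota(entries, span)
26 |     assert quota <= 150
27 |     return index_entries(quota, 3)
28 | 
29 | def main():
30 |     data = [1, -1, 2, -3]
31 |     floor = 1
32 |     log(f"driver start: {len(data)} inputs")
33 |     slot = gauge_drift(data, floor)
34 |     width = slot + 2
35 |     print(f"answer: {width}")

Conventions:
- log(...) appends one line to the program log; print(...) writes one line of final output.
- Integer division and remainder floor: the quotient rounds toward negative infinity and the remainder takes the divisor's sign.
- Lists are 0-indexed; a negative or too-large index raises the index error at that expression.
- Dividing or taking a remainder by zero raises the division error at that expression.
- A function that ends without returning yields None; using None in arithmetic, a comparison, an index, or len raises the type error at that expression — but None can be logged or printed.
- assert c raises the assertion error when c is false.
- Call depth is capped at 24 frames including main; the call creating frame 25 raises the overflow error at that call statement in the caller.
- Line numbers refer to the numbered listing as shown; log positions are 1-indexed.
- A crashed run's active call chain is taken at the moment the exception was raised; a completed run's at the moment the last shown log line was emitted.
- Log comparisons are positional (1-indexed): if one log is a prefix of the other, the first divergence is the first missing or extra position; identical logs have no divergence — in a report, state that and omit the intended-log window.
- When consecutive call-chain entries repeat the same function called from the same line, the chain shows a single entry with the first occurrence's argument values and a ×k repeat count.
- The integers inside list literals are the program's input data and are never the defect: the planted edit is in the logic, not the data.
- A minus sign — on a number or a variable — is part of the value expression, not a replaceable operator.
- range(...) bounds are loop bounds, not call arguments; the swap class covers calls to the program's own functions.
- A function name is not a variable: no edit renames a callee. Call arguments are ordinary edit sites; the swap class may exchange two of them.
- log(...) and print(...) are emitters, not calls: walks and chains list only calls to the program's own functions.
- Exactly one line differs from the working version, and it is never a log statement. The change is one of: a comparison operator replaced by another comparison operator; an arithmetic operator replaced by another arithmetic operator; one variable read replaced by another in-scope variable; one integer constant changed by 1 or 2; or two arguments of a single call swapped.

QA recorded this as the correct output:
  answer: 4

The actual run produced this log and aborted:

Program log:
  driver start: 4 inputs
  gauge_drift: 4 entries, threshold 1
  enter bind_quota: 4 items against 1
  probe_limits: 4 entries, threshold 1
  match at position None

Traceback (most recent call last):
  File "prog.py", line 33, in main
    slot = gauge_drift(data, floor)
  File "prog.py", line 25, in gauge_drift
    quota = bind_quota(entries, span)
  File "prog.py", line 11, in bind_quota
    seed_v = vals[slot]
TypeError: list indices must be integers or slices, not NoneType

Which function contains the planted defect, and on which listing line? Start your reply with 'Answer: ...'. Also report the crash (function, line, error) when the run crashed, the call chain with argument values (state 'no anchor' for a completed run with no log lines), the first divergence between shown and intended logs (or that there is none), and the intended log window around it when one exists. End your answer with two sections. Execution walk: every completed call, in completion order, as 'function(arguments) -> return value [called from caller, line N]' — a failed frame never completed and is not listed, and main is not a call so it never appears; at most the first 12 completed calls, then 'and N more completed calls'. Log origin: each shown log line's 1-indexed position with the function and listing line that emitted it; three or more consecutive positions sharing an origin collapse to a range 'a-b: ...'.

Answer: the defect is in probe_limits at line 3.
The tell: Position 5 is the first bad log line: 'match at position None' should read 'match at position 0'.
Crash: bind_quota, line 11, TypeError.
Call chain: main -> gauge_drift([1, -1, 2, -3], 1) (called at line 33) -> bind_quota([1, -1, 2, -3], 1) (called at line 25).
First divergence: position 5 — the shown line 'match at position None' should read 'match at position 0'.
Intended log window:
  3: enter bind_quota: 4 items against 1
  4: probe_limits: 4 entries, threshold 1
  5: match at position 0
  6: index_entries: inputs 2 and 3
Execution walk:
  probe_limits([1, -1, 2, -3], 1) -> None  [called from bind_quota, line 9]
Log origins:
  1 — main, line 32
  2 — gauge_drift, line 24
  3 — bind_quota, line 8
  4 — probe_limits, line 2
  5 — bind_quota, line 10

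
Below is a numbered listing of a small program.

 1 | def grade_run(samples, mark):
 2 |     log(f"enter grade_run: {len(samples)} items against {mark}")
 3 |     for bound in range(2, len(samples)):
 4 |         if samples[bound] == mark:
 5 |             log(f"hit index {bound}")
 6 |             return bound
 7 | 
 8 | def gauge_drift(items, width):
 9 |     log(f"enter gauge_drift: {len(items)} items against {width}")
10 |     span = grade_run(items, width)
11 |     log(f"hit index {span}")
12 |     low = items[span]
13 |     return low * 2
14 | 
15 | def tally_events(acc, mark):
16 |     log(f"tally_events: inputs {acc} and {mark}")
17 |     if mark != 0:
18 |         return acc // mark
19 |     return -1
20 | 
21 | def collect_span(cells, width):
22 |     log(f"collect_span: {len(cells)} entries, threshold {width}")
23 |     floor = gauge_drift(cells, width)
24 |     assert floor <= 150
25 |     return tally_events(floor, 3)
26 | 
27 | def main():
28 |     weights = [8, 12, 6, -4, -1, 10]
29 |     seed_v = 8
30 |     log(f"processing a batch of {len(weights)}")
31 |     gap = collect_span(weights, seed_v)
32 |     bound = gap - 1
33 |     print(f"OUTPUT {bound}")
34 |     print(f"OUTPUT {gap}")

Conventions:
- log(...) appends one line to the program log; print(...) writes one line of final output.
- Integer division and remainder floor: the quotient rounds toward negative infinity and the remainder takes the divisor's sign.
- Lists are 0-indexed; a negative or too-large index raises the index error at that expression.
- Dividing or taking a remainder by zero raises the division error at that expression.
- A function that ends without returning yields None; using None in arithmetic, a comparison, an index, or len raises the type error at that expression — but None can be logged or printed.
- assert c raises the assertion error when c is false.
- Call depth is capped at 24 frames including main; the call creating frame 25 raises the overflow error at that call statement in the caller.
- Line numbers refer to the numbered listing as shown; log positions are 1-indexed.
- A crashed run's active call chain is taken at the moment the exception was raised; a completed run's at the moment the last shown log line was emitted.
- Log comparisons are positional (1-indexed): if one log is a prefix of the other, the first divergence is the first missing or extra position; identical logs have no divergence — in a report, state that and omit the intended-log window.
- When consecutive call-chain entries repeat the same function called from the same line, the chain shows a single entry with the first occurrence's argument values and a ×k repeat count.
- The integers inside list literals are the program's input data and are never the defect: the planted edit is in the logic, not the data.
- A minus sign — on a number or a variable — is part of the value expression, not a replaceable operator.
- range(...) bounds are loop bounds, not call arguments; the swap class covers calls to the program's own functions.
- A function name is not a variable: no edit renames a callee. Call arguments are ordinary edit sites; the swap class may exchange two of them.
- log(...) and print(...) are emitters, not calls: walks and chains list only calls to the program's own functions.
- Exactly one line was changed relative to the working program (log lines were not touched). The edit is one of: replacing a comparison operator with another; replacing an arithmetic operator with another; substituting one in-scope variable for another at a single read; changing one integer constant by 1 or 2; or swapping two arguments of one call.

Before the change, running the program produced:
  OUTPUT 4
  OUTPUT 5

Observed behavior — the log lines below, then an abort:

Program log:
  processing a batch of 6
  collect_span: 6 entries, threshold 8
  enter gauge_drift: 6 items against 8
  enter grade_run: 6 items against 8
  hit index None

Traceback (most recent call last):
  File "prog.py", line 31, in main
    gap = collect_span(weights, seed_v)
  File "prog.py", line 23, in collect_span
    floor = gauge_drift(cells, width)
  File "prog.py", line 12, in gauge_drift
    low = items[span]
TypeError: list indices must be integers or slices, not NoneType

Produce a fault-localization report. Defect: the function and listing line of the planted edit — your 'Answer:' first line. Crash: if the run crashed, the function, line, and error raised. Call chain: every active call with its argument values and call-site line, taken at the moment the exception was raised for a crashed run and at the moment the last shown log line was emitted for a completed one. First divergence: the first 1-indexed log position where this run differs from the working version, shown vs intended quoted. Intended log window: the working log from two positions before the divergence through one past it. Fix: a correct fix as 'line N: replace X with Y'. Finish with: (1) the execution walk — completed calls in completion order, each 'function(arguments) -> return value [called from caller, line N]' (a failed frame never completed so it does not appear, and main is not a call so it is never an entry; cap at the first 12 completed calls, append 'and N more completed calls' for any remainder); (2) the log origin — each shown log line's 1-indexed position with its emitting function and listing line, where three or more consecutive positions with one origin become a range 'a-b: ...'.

Answer: the defect is in grade_run at line 3.
The tell: The earliest visible damage is log position 5 — 'hit index None' rather than the intended 'hit index 0'.
Crash: gauge_drift, line 12, TypeError.
Call chain: main -> collect_span([8, 12, 6, -4, -1, 10], 8) (called at line 31) -> gauge_drift([8, 12, 6, -4, -1, 10], 8) (called at line 23).
First divergence: position 5 — shown 'hit index None', intended 'hit index 0'.
Intended log window:
  3: enter gauge_drift: 6 items against 8
  4: enter grade_run: 6 items against 8
  5: hit index 0
  6: hit index 0
Execution walk:
  grade_run([8, 12, 6, -4, -1, 10], 8) -> None  [called from gauge_drift, line 10]
Log origin:
  1: logged in main at line 30
  2: logged in collect_span at line 22
  3: logged in gauge_drift at line 9
  4: logged in grade_run at line 2
  5: logged in gauge_drift at line 11
A correct fix: line 3: replace `2` with `0`.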